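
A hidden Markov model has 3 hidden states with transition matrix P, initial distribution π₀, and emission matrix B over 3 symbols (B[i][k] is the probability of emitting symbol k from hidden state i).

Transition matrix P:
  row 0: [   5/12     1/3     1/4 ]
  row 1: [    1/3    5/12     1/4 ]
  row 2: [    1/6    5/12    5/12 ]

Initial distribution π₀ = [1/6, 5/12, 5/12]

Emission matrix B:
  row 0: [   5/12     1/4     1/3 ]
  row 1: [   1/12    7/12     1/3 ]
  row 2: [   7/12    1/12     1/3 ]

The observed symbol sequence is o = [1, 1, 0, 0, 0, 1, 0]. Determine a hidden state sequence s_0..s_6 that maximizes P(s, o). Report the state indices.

t=0: δ = [4.167e-02, 2.431e-01, 3.472e-02]  (obs o_0=1)
t=1: δ = [2.025e-02, 5.908e-02, 5.064e-03]  ψ = [1, 1, 1]  (obs o_1=1)
t=2: δ = [8.205e-03, 2.051e-03, 8.615e-03]  ψ = [1, 1, 1]  (obs o_2=0)
t=3: δ = [1.424e-03, 2.991e-04, 2.094e-03]  ψ = [0, 2, 2]  (obs o_3=0)
t=4: δ = [2.473e-04, 7.271e-05, 5.090e-04]  ψ = [0, 2, 2]  (obs o_4=0)
t=5: δ = [2.576e-05, 1.237e-04, 1.767e-05]  ψ = [0, 2, 2]  (obs o_5=1)
t=6: δ = [1.718e-05, 4.295e-06, 1.804e-05]  ψ = [1, 1, 1]  (obs o_6=0)
backtrack: best end state = 2; path = [1, 1, 2, 2, 2, 1, 2]

path = [1, 1, 2, 2, 2, 1, 2]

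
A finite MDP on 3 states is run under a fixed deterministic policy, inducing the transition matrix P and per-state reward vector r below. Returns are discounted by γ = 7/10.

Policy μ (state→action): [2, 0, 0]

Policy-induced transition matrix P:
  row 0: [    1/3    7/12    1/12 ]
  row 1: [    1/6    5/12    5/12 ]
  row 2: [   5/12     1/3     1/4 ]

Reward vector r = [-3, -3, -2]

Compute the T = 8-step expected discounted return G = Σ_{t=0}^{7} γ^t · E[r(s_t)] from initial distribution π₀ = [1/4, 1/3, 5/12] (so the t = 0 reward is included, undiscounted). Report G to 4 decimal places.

G = -8.4274

t=0: π = [0.2500, 0.3333, 0.4167], E[r] = -2.5833, γ^t·E[r] = -2.583333, running G = -2.583333
t=1: π = [0.3125, 0.4236, 0.2639], E[r] = -2.7361, γ^t·E[r] = -1.915278, running G = -4.498611
t=2: π = [0.2847, 0.4468, 0.2685], E[r] = -2.7315, γ^t·E[r] = -1.338426, running G = -5.837037
t=3: π = [0.2813, 0.4417, 0.2770], E[r] = -2.7230, γ^t·E[r] = -0.933987, running G = -6.771024
t=4: π = [0.2828, 0.4405, 0.2767], E[r] = -2.7233, γ^t·E[r] = -0.653853, running G = -7.424876
t=5: π = [0.2830, 0.4407, 0.2763], E[r] = -2.7237, γ^t·E[r] = -0.457776, running G = -7.882653
t=6: π = [0.2829, 0.4408, 0.2763], E[r] = -2.7237, γ^t·E[r] = -0.320442, running G = -8.203094
t=7: π = [0.2829, 0.4408, 0.2763], E[r] = -2.7237, γ^t·E[r] = -0.224307, running G = -8.427401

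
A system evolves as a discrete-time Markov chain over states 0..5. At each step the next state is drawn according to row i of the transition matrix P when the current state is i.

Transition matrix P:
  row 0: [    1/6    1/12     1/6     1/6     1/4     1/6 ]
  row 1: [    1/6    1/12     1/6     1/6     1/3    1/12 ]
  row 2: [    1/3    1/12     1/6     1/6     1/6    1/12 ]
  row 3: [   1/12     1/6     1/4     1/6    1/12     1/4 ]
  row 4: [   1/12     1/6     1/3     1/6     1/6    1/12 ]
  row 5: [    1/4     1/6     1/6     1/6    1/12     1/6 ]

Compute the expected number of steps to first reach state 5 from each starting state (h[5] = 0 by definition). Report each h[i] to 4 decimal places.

h = [7.3078, 7.9750, 7.8586, 6.6840, 8.0060, 0.0000]

First-step conditioning: h[5] = 0; for i ≠ 5, h[i] = 1 + Σ_k P[i][k]·h[k].
  h[0] = 1 + 1/6·h[0] + 1/12·h[1] + 1/6·h[2] + 1/6·h[3] + 1/4·h[4]
  h[1] = 1 + 1/6·h[0] + 1/12·h[1] + 1/6·h[2] + 1/6·h[3] + 1/3·h[4]
  h[2] = 1 + 1/3·h[0] + 1/12·h[1] + 1/6·h[2] + 1/6·h[3] + 1/6·h[4]
  h[3] = 1 + 1/12·h[0] + 1/6·h[1] + 1/4·h[2] + 1/6·h[3] + 1/12·h[4]
  h[4] = 1 + 1/12·h[0] + 1/6·h[1] + 1/3·h[2] + 1/6·h[3] + 1/6·h[4]
Solving the 5×5 linear system over states ≠ 5 gives exactly h = [67824/9281, 74016/9281, 72936/9281, 62034/9281, 74304/9281, 0] (h[5] = 0 is the target).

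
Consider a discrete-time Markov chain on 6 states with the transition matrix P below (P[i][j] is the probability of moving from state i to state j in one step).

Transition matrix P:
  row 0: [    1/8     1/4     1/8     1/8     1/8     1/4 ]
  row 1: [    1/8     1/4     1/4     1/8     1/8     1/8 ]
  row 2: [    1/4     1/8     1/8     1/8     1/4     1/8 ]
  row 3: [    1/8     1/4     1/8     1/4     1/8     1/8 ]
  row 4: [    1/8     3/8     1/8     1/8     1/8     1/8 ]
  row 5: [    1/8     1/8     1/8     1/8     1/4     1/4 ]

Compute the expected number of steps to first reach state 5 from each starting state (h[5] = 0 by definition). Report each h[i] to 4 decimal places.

First-step conditioning: h[5] = 0; for i ≠ 5, h[i] = 1 + Σ_k P[i][k]·h[k].
  h[0] = 1 + 1/8·h[0] + 1/4·h[1] + 1/8·h[2] + 1/8·h[3] + 1/8·h[4]
  h[1] = 1 + 1/8·h[0] + 1/4·h[1] + 1/4·h[2] + 1/8·h[3] + 1/8·h[4]
  h[2] = 1 + 1/4·h[0] + 1/8·h[1] + 1/8·h[2] + 1/8·h[3] + 1/4·h[4]
  h[3] = 1 + 1/8·h[0] + 1/4·h[1] + 1/8·h[2] + 1/4·h[3] + 1/8·h[4]
  h[4] = 1 + 1/8·h[0] + 3/8·h[1] + 1/8·h[2] + 1/8·h[3] + 1/8·h[4]
Solving the 5×5 linear system over states ≠ 5 gives exactly h = [1211/198, 2072/297, 2044/297, 692/99, 4151/594, 0] (h[5] = 0 is the target).

h = [6.1162, 6.9764, 6.8822, 6.9899, 6.9882, 0.0000]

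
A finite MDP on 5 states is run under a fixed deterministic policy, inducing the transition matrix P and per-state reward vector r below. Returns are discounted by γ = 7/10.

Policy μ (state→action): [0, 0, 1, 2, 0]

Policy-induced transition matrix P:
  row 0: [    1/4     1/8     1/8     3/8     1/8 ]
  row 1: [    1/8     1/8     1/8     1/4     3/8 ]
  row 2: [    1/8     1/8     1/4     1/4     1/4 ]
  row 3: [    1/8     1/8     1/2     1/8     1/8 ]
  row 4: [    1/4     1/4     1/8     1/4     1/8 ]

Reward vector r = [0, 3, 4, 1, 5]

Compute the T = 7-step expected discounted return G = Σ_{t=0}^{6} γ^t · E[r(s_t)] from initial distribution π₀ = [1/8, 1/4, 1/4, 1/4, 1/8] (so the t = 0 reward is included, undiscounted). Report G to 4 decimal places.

t=0: π = [0.1250, 0.2500, 0.2500, 0.2500, 0.1250], E[r] = 2.6250, γ^t·E[r] = 2.625000, running G = 2.625000
t=1: π = [0.1563, 0.1406, 0.2500, 0.2344, 0.2188], E[r] = 2.7500, γ^t·E[r] = 1.925000, running G = 4.550000
t=2: π = [0.1719, 0.1523, 0.2441, 0.2402, 0.1914], E[r] = 2.6309, γ^t·E[r] = 1.289121, running G = 5.839121
t=3: π = [0.1704, 0.1489, 0.2456, 0.2415, 0.1936], E[r] = 2.6387, γ^t·E[r] = 0.905064, running G = 6.744186
t=4: π = [0.1705, 0.1492, 0.2462, 0.2411, 0.1929], E[r] = 2.6384, γ^t·E[r] = 0.633472, running G = 7.377657
t=5: π = [0.1704, 0.1491, 0.2462, 0.2412, 0.1931], E[r] = 2.6387, γ^t·E[r] = 0.443491, running G = 7.821149
t=6: π = [0.1704, 0.1491, 0.2462, 0.2412, 0.1931], E[r] = 2.6387, γ^t·E[r] = 0.310440, running G = 8.131588

G = 8.1316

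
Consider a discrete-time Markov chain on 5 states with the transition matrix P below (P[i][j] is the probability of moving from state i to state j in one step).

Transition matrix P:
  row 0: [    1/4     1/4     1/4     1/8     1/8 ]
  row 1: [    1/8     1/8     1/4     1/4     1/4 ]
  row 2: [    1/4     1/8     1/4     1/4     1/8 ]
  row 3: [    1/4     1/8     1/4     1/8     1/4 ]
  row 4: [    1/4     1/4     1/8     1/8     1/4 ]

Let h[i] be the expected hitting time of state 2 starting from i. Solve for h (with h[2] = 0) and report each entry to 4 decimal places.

h = [4.4290, 4.5070, 0.0000, 4.4984, 5.0618]

First-step conditioning: h[2] = 0; for i ≠ 2, h[i] = 1 + Σ_k P[i][k]·h[k].
  h[0] = 1 + 1/4·h[0] + 1/4·h[1] + 1/8·h[3] + 1/8·h[4]
  h[1] = 1 + 1/8·h[0] + 1/8·h[1] + 1/4·h[3] + 1/4·h[4]
  h[3] = 1 + 1/4·h[0] + 1/8·h[1] + 1/8·h[3] + 1/4·h[4]
  h[4] = 1 + 1/4·h[0] + 1/4·h[1] + 1/8·h[3] + 1/4·h[4]
Solving the 4×4 linear system over states ≠ 2 gives exactly h = [4088/923, 320/71, 0, 4152/923, 4672/923] (h[2] = 0 is the target).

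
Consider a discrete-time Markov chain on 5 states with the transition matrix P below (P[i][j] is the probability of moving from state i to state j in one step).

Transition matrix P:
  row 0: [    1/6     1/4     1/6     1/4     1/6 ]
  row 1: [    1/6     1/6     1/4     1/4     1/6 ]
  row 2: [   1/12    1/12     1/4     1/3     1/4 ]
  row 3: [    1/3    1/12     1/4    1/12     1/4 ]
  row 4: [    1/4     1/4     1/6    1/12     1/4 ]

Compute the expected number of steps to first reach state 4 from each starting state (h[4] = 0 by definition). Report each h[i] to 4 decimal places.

First-step conditioning: h[4] = 0; for i ≠ 4, h[i] = 1 + Σ_k P[i][k]·h[k].
  h[0] = 1 + 1/6·h[0] + 1/4·h[1] + 1/6·h[2] + 1/4·h[3]
  h[1] = 1 + 1/6·h[0] + 1/6·h[1] + 1/4·h[2] + 1/4·h[3]
  h[2] = 1 + 1/12·h[0] + 1/12·h[1] + 1/4·h[2] + 1/3·h[3]
  h[3] = 1 + 1/3·h[0] + 1/12·h[1] + 1/4·h[2] + 1/12·h[3]
Solving the 4×4 linear system over states ≠ 4 gives exactly h = [2692/549, 2672/549, 2432/549, 276/61, 0] (h[4] = 0 is the target).

h = [4.9035, 4.8670, 4.4299, 4.5246, 0.0000]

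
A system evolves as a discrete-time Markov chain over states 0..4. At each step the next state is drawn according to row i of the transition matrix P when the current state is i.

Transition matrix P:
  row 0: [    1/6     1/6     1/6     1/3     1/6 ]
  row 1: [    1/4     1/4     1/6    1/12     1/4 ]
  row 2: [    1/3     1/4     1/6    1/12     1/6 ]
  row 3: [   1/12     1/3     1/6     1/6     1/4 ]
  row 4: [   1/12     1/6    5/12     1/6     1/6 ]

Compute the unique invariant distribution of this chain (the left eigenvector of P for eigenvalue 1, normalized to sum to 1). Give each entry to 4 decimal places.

Balance equations π_j = Σ_i π_i·P[i][j]:
  π_0 = 1/6·π_0 + 1/4·π_1 + 1/3·π_2 + 1/12·π_3 + 1/12·π_4
  π_1 = 1/6·π_0 + 1/4·π_1 + 1/4·π_2 + 1/3·π_3 + 1/6·π_4
  π_2 = 1/6·π_0 + 1/6·π_1 + 1/6·π_2 + 1/6·π_3 + 5/12·π_4
  π_3 = 1/3·π_0 + 1/12·π_1 + 1/12·π_2 + 1/6·π_3 + 1/6·π_4
  normalize: π_0 + π_1 + π_2 + π_3 + π_4 = 1
Solving the linear system gives exactly π = [2249/11718, 2705/11718, 2537/11718, 61/378, 1168/5859].

π = [0.1919, 0.2308, 0.2165, 0.1614, 0.1994]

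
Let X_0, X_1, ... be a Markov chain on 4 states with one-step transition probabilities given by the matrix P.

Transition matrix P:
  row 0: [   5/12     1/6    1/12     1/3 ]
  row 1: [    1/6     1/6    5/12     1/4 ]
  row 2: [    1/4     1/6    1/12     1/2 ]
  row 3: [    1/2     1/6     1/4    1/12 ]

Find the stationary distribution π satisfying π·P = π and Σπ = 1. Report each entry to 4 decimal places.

Balance equations π_j = Σ_i π_i·P[i][j]:
  π_0 = 5/12·π_0 + 1/6·π_1 + 1/4·π_2 + 1/2·π_3
  π_1 = 1/6·π_0 + 1/6·π_1 + 1/6·π_2 + 1/6·π_3
  π_2 = 1/12·π_0 + 5/12·π_1 + 1/12·π_2 + 1/4·π_3
  normalize: π_0 + π_1 + π_2 + π_3 = 1
Solving the linear system gives exactly π = [97/264, 1/6, 49/264, 37/132].

π = [0.3674, 0.1667, 0.1856, 0.2803]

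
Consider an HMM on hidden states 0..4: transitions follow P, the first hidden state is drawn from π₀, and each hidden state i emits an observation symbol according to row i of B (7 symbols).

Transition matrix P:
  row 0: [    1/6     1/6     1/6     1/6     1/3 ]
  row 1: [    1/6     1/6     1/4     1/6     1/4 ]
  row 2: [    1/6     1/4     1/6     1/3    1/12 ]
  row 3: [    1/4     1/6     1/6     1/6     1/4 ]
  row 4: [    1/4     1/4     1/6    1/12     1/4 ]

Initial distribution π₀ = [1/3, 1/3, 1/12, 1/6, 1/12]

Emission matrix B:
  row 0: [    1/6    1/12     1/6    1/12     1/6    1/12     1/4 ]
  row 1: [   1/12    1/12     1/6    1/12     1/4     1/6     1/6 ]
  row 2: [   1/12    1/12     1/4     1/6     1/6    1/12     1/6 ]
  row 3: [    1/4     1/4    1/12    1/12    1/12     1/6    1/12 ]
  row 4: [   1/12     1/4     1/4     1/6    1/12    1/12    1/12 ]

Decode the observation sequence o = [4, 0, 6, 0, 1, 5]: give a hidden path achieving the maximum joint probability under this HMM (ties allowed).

path = [1, 3, 0, 3, 4, 1]

t=0: δ = [5.556e-02, 8.333e-02, 1.389e-02, 1.389e-02, 6.944e-03]  (obs o_0=4)
t=1: δ = [2.315e-03, 1.157e-03, 1.736e-03, 3.472e-03, 1.736e-03]  ψ = [1, 1, 1, 1, 1]  (obs o_1=0)
t=2: δ = [2.170e-04, 9.645e-05, 9.645e-05, 4.823e-05, 7.234e-05]  ψ = [3, 3, 3, 2, 3]  (obs o_2=6)
t=3: δ = [6.028e-06, 3.014e-06, 3.014e-06, 9.042e-06, 6.028e-06]  ψ = [0, 0, 0, 0, 0]  (obs o_3=0)
t=4: δ = [1.884e-07, 1.256e-07, 1.256e-07, 3.768e-07, 5.651e-07]  ψ = [3, 3, 3, 3, 3]  (obs o_4=1)
t=5: δ = [1.177e-08, 2.355e-08, 7.849e-09, 1.047e-08, 1.177e-08]  ψ = [4, 4, 4, 3, 4]  (obs o_5=5)
backtrack: best end state = 1; path = [1, 3, 0, 3, 4, 1]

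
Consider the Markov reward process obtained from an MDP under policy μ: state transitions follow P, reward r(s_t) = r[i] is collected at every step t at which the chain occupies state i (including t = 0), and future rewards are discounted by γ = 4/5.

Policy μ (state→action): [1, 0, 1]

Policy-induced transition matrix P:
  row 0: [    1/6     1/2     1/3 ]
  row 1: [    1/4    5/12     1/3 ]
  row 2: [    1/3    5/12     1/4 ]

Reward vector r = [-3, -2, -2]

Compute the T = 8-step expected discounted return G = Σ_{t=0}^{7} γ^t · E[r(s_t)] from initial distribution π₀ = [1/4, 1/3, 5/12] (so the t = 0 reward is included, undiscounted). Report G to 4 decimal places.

t=0: π = [0.2500, 0.3333, 0.4167], E[r] = -2.2500, γ^t·E[r] = -2.250000, running G = -2.250000
t=1: π = [0.2639, 0.4375, 0.2986], E[r] = -2.2639, γ^t·E[r] = -1.811111, running G = -4.061111
t=2: π = [0.2529, 0.4387, 0.3084], E[r] = -2.2529, γ^t·E[r] = -1.441852, running G = -5.502963
t=3: π = [0.2546, 0.4377, 0.3076], E[r] = -2.2546, γ^t·E[r] = -1.154370, running G = -6.657333
t=4: π = [0.2544, 0.4379, 0.3077], E[r] = -2.2544, γ^t·E[r] = -0.923409, running G = -7.580742
t=5: π = [0.2544, 0.4379, 0.3077], E[r] = -2.2544, γ^t·E[r] = -0.738735, running G = -8.319477
t=6: π = [0.2544, 0.4379, 0.3077], E[r] = -2.2544, γ^t·E[r] = -0.590987, running G = -8.910465
t=7: π = [0.2544, 0.4379, 0.3077], E[r] = -2.2544, γ^t·E[r] = -0.472790, running G = -9.383255

G = -9.3833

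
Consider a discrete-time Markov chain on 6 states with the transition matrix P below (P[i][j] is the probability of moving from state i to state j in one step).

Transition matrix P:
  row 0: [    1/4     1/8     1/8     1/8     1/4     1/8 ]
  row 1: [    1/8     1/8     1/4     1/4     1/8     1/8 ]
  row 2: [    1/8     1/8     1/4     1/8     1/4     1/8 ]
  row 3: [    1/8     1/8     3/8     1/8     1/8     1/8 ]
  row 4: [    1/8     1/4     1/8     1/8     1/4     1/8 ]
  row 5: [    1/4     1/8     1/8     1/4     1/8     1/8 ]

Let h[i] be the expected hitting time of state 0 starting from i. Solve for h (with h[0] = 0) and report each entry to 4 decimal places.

First-step conditioning: h[0] = 0; for i ≠ 0, h[i] = 1 + Σ_k P[i][k]·h[k].
  h[1] = 1 + 1/8·h[1] + 1/4·h[2] + 1/4·h[3] + 1/8·h[4] + 1/8·h[5]
  h[2] = 1 + 1/8·h[1] + 1/4·h[2] + 1/8·h[3] + 1/4·h[4] + 1/8·h[5]
  h[3] = 1 + 1/8·h[1] + 3/8·h[2] + 1/8·h[3] + 1/8·h[4] + 1/8·h[5]
  h[4] = 1 + 1/4·h[1] + 1/8·h[2] + 1/8·h[3] + 1/4·h[4] + 1/8·h[5]
  h[5] = 1 + 1/8·h[1] + 1/8·h[2] + 1/4·h[3] + 1/8·h[4] + 1/8·h[5]
Solving the 5×5 linear system over states ≠ 0 gives exactly h = [0, 64/9, 64/9, 64/9, 64/9, 56/9] (h[0] = 0 is the target).

h = [0.0000, 7.1111, 7.1111, 7.1111, 7.1111, 6.2222]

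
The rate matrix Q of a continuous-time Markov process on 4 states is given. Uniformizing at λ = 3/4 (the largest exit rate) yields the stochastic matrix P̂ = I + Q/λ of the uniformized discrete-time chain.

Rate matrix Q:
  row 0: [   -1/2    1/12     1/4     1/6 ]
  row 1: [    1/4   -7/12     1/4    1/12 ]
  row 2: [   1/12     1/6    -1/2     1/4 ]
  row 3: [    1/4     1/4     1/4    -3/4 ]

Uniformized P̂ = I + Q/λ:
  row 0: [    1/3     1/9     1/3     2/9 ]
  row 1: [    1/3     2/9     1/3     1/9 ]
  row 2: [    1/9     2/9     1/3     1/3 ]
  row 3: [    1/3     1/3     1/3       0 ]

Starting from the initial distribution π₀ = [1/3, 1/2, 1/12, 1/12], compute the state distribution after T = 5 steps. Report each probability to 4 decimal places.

t=0: π = [0.3333, 0.5000, 0.0833, 0.0833]
t=1: π = [0.3148, 0.1944, 0.3333, 0.1574]
t=2: π = [0.2593, 0.2047, 0.3333, 0.2027]
t=3: π = [0.2593, 0.2159, 0.3333, 0.1915]
t=4: π = [0.2593, 0.2147, 0.3333, 0.1927]
t=5: π = [0.2593, 0.2148, 0.3333, 0.1926]

π = [0.2593, 0.2148, 0.3333, 0.1926]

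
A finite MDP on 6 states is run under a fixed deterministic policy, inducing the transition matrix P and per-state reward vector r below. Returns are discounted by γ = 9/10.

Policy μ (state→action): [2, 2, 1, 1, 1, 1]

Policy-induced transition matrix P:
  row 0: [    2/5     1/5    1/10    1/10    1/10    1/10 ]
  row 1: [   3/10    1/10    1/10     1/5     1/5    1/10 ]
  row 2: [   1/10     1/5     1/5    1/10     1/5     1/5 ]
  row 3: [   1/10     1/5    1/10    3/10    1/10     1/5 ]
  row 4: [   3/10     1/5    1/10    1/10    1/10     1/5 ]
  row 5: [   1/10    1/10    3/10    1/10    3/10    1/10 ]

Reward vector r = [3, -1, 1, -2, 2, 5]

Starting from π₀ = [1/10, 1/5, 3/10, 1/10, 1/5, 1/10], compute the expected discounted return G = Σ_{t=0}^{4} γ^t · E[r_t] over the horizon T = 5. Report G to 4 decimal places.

t=0: π = [0.1000, 0.2000, 0.3000, 0.1000, 0.2000, 0.1000], E[r] = 1.1000, γ^t·E[r] = 1.100000, running G = 1.100000
t=1: π = [0.2100, 0.1700, 0.1500, 0.1400, 0.1700, 0.1600], E[r] = 1.4700, γ^t·E[r] = 1.323000, running G = 2.423000
t=2: π = [0.2310, 0.1670, 0.1470, 0.1450, 0.1640, 0.1460], E[r] = 1.4410, γ^t·E[r] = 1.167210, running G = 3.590210
t=3: π = [0.2355, 0.1687, 0.1439, 0.1457, 0.1606, 0.1456], E[r] = 1.4395, γ^t·E[r] = 1.049396, running G = 4.639606
t=4: π = [0.2365, 0.1686, 0.1435, 0.1460, 0.1604, 0.1450], E[r] = 1.4383, γ^t·E[r] = 0.943675, running G = 5.583281

G = 5.5833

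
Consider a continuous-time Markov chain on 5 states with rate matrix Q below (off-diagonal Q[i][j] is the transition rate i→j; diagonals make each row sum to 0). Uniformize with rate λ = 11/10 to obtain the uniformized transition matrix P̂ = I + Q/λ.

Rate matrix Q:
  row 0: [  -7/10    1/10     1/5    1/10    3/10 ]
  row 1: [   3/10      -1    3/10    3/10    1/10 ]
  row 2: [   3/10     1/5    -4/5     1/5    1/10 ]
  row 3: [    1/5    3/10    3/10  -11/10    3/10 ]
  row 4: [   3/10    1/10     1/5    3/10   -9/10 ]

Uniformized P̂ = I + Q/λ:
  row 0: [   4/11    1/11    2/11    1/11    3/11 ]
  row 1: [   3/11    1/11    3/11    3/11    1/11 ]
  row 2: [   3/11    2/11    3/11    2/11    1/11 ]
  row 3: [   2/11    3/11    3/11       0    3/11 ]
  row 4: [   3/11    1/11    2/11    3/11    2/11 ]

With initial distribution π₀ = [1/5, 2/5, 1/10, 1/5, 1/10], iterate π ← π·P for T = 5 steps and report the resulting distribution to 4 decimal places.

t=0: π = [0.2000, 0.4000, 0.1000, 0.2000, 0.1000]
t=1: π = [0.2727, 0.1364, 0.2455, 0.1727, 0.1727]
t=2: π = [0.2818, 0.1446, 0.2322, 0.1537, 0.1876]
t=3: π = [0.2844, 0.1400, 0.2301, 0.1585, 0.1872]
t=4: π = [0.2842, 0.1406, 0.2299, 0.1569, 0.1884]
t=5: π = [0.2843, 0.1403, 0.2298, 0.1574, 0.1882]

π = [0.2843, 0.1403, 0.2298, 0.1574, 0.1882]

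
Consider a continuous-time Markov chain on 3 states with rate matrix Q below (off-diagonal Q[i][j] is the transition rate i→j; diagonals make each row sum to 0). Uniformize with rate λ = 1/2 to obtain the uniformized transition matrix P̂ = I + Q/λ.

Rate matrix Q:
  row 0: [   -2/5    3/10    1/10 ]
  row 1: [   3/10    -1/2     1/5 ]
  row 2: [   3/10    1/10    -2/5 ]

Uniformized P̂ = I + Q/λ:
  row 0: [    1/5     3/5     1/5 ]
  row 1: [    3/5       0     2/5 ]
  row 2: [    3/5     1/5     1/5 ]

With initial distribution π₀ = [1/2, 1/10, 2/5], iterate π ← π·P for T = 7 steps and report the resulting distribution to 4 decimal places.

t=0: π = [0.5000, 0.1000, 0.4000]
t=1: π = [0.4000, 0.3800, 0.2200]
t=2: π = [0.4400, 0.2840, 0.2760]
t=3: π = [0.4240, 0.3192, 0.2568]
t=4: π = [0.4304, 0.3058, 0.2638]
t=5: π = [0.4278, 0.3110, 0.2612]
t=6: π = [0.4289, 0.3089, 0.2622]
t=7: π = [0.4285, 0.3098, 0.2618]

π = [0.4285, 0.3098, 0.2618]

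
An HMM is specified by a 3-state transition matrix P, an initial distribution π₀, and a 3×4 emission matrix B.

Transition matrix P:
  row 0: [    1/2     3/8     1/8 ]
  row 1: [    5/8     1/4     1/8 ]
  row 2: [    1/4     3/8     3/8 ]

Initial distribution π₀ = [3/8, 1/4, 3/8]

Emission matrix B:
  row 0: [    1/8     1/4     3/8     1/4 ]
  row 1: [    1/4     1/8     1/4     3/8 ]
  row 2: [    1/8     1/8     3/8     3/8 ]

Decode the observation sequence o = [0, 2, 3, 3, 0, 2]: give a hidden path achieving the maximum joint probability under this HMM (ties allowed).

path = [1, 0, 1, 0, 1, 0]

t=0: δ = [4.688e-02, 6.250e-02, 4.688e-02]  (obs o_0=0)
t=1: δ = [1.465e-02, 4.395e-03, 6.592e-03]  ψ = [1, 0, 2]  (obs o_1=2)
t=2: δ = [1.831e-03, 2.060e-03, 9.270e-04]  ψ = [0, 0, 2]  (obs o_2=3)
t=3: δ = [3.219e-04, 2.575e-04, 1.304e-04]  ψ = [1, 0, 2]  (obs o_3=3)
t=4: δ = [2.012e-05, 3.017e-05, 6.110e-06]  ψ = [0, 0, 2]  (obs o_4=0)
t=5: δ = [7.072e-06, 1.886e-06, 1.414e-06]  ψ = [1, 0, 1]  (obs o_5=2)
backtrack: best end state = 0; path = [1, 0, 1, 0, 1, 0]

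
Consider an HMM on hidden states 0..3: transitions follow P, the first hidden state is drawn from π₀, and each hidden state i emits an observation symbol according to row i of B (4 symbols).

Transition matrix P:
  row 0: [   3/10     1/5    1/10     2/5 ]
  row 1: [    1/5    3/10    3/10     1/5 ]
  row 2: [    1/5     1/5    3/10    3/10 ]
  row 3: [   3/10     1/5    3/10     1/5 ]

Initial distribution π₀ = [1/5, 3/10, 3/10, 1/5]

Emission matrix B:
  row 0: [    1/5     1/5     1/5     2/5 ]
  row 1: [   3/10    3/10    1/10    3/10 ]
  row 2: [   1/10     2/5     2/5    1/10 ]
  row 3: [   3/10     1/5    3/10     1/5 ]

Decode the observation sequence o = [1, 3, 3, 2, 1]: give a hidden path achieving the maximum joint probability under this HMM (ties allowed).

t=0: δ = [4.000e-02, 9.000e-02, 1.200e-01, 4.000e-02]  (obs o_0=1)
t=1: δ = [9.600e-03, 8.100e-03, 3.600e-03, 7.200e-03]  ψ = [2, 1, 2, 2]  (obs o_1=3)
t=2: δ = [1.152e-03, 7.290e-04, 2.430e-04, 7.680e-04]  ψ = [0, 1, 1, 0]  (obs o_2=3)
t=3: δ = [6.912e-05, 2.304e-05, 9.216e-05, 1.382e-04]  ψ = [0, 0, 3, 0]  (obs o_3=2)
t=4: δ = [8.294e-06, 8.294e-06, 1.659e-05, 5.530e-06]  ψ = [3, 3, 3, 0]  (obs o_4=1)
backtrack: best end state = 2; path = [2, 0, 0, 3, 2]

path = [2, 0, 0, 3, 2]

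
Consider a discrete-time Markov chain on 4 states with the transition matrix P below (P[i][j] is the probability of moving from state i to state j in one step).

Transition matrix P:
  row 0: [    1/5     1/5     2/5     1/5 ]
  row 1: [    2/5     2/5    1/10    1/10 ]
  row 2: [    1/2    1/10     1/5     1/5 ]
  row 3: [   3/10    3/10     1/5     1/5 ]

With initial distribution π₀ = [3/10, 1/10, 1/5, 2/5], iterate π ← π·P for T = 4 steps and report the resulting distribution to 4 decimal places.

π = [0.3392, 0.2416, 0.2434, 0.1758]

t=0: π = [0.3000, 0.1000, 0.2000, 0.4000]
t=1: π = [0.3200, 0.2400, 0.2500, 0.1900]
t=2: π = [0.3420, 0.2420, 0.2400, 0.1760]
t=3: π = [0.3380, 0.2420, 0.2442, 0.1758]
t=4: π = [0.3392, 0.2416, 0.2434, 0.1758]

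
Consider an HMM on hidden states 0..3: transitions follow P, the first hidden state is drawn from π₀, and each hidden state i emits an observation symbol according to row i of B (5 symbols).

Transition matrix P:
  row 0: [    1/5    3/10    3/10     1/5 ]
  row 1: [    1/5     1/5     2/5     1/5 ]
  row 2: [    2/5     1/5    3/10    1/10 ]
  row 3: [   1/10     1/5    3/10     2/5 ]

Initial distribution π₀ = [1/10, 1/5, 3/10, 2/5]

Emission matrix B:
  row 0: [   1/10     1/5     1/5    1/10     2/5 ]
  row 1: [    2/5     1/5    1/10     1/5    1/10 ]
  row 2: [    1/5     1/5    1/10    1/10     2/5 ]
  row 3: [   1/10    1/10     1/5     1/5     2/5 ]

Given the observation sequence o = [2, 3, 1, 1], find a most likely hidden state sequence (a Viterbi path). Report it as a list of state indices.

path = [3, 3, 2, 0]

t=0: δ = [2.000e-02, 2.000e-02, 3.000e-02, 8.000e-02]  (obs o_0=2)
t=1: δ = [1.200e-03, 3.200e-03, 2.400e-03, 6.400e-03]  ψ = [2, 3, 3, 3]  (obs o_1=3)
t=2: δ = [1.920e-04, 2.560e-04, 3.840e-04, 2.560e-04]  ψ = [2, 3, 3, 3]  (obs o_2=1)
t=3: δ = [3.072e-05, 1.536e-05, 2.304e-05, 1.024e-05]  ψ = [2, 2, 2, 3]  (obs o_3=1)
backtrack: best end state = 0; path = [3, 3, 2, 0]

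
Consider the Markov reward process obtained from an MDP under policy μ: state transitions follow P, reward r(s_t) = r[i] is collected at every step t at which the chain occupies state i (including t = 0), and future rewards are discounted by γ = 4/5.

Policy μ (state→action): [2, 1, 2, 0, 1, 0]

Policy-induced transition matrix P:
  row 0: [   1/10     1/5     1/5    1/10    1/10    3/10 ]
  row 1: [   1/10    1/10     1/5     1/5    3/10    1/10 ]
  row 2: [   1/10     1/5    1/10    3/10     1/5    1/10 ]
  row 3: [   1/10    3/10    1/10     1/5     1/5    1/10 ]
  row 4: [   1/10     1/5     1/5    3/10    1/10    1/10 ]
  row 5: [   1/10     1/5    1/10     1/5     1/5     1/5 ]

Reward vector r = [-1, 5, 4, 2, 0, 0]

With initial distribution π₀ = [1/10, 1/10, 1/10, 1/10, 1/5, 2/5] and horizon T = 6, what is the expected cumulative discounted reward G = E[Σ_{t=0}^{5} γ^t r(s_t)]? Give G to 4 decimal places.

G = 6.2090

t=0: π = [0.1000, 0.1000, 0.1000, 0.1000, 0.2000, 0.4000], E[r] = 1.0000, γ^t·E[r] = 1.000000, running G = 1.000000
t=1: π = [0.1000, 0.2000, 0.1400, 0.2200, 0.1800, 0.1600], E[r] = 1.9000, γ^t·E[r] = 1.520000, running G = 2.520000
t=2: π = [0.1000, 0.2020, 0.1480, 0.2220, 0.1920, 0.1360], E[r] = 1.9460, γ^t·E[r] = 1.245440, running G = 3.765440
t=3: π = [0.1000, 0.2020, 0.1494, 0.2240, 0.1910, 0.1336], E[r] = 1.9556, γ^t·E[r] = 1.001267, running G = 4.766707
t=4: π = [0.1000, 0.2022, 0.1493, 0.2240, 0.1911, 0.1334], E[r] = 1.9563, γ^t·E[r] = 0.801292, running G = 5.567999
t=5: π = [0.1000, 0.2022, 0.1493, 0.2240, 0.1911, 0.1333], E[r] = 1.9563, γ^t·E[r] = 0.641047, running G = 6.209046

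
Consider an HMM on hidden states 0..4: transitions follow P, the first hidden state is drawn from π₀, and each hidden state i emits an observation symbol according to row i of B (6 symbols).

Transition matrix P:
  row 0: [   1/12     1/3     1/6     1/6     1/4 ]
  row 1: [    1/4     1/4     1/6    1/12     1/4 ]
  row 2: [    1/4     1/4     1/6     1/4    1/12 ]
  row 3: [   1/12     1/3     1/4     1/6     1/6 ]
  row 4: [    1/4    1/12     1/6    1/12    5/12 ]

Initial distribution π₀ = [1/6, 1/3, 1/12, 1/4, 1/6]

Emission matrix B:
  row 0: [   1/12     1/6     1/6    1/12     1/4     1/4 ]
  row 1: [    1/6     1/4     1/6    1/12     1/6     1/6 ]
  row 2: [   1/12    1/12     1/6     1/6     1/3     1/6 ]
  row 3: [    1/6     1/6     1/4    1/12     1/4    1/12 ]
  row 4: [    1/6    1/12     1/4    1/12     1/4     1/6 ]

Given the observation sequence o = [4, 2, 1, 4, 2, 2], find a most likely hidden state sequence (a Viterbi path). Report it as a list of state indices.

path = [4, 4, 4, 4, 4, 4]

t=0: δ = [4.167e-02, 5.556e-02, 2.778e-02, 6.250e-02, 4.167e-02]  (obs o_0=4)
t=1: δ = [2.315e-03, 3.472e-03, 2.604e-03, 2.604e-03, 4.340e-03]  ψ = [1, 3, 3, 3, 4]  (obs o_1=2)
t=2: δ = [1.808e-04, 2.170e-04, 6.028e-05, 1.085e-04, 1.507e-04]  ψ = [4, 1, 4, 2, 4]  (obs o_2=1)
t=3: δ = [1.356e-05, 1.005e-05, 1.206e-05, 7.535e-06, 1.570e-05]  ψ = [1, 0, 1, 0, 4]  (obs o_3=4)
t=4: δ = [6.541e-07, 7.535e-07, 4.361e-07, 7.535e-07, 1.635e-06]  ψ = [4, 0, 4, 2, 4]  (obs o_4=2)
t=5: δ = [6.814e-08, 4.186e-08, 4.542e-08, 3.407e-08, 1.703e-07]  ψ = [4, 3, 4, 4, 4]  (obs o_5=2)
backtrack: best end state = 4; path = [4, 4, 4, 4, 4, 4]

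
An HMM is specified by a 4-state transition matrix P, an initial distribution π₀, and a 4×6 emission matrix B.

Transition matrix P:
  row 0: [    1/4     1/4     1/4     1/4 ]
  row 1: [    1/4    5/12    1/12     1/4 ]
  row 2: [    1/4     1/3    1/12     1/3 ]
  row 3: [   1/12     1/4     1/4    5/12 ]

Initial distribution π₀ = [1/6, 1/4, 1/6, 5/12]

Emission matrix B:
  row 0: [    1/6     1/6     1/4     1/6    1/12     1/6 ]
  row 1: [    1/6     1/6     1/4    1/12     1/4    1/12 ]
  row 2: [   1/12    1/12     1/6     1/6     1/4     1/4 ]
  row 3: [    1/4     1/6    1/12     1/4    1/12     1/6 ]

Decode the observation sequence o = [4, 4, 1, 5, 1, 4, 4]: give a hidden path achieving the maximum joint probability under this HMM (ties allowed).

t=0: δ = [1.389e-02, 6.250e-02, 4.167e-02, 3.472e-02]  (obs o_0=4)
t=1: δ = [1.302e-03, 6.510e-03, 2.170e-03, 1.302e-03]  ψ = [1, 1, 3, 1]  (obs o_1=4)
t=2: δ = [2.713e-04, 4.521e-04, 4.521e-05, 2.713e-04]  ψ = [1, 1, 1, 1]  (obs o_2=1)
t=3: δ = [1.884e-05, 1.570e-05, 1.695e-05, 1.884e-05]  ψ = [1, 1, 0, 1]  (obs o_3=5)
t=4: δ = [7.849e-07, 1.090e-06, 3.925e-07, 1.308e-06]  ψ = [0, 1, 0, 3]  (obs o_4=1)
t=5: δ = [2.271e-08, 1.136e-07, 8.176e-08, 4.542e-08]  ψ = [1, 1, 3, 3]  (obs o_5=4)
t=6: δ = [2.366e-09, 1.183e-08, 2.839e-09, 2.366e-09]  ψ = [1, 1, 3, 1]  (obs o_6=4)
backtrack: best end state = 1; path = [1, 1, 1, 1, 1, 1, 1]

path = [1, 1, 1, 1, 1, 1, 1]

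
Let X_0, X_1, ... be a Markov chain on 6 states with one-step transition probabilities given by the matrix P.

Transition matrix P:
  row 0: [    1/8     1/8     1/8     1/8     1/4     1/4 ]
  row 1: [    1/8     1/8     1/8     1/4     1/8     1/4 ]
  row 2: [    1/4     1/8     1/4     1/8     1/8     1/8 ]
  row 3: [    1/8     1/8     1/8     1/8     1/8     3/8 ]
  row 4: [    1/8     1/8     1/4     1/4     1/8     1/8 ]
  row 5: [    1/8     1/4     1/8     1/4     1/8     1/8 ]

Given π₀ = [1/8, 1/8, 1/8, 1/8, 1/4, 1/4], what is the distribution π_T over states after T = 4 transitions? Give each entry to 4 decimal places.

π = [0.1454, 0.1510, 0.1633, 0.1879, 0.1432, 0.2091]

t=0: π = [0.1250, 0.1250, 0.1250, 0.1250, 0.2500, 0.2500]
t=1: π = [0.1406, 0.1563, 0.1719, 0.2031, 0.1406, 0.1875]
t=2: π = [0.1465, 0.1484, 0.1641, 0.1855, 0.1426, 0.2129]
t=3: π = [0.1455, 0.1516, 0.1633, 0.1880, 0.1433, 0.2083]
t=4: π = [0.1454, 0.1510, 0.1633, 0.1879, 0.1432, 0.2091]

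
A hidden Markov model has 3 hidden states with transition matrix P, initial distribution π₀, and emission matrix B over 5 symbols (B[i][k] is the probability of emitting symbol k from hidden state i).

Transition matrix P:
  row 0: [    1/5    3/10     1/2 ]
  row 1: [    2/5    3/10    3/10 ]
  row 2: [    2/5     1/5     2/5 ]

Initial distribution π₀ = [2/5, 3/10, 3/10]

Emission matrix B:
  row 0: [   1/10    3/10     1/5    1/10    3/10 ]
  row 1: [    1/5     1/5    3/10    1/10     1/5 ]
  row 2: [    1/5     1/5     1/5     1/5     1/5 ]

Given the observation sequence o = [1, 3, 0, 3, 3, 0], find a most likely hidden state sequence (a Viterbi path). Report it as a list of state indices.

path = [0, 2, 2, 2, 2, 2]

t=0: δ = [1.200e-01, 6.000e-02, 6.000e-02]  (obs o_0=1)
t=1: δ = [2.400e-03, 3.600e-03, 1.200e-02]  ψ = [0, 0, 0]  (obs o_1=3)
t=2: δ = [4.800e-04, 4.800e-04, 9.600e-04]  ψ = [2, 2, 2]  (obs o_2=0)
t=3: δ = [3.840e-05, 1.920e-05, 7.680e-05]  ψ = [2, 2, 2]  (obs o_3=3)
t=4: δ = [3.072e-06, 1.536e-06, 6.144e-06]  ψ = [2, 2, 2]  (obs o_4=3)
t=5: δ = [2.458e-07, 2.458e-07, 4.915e-07]  ψ = [2, 2, 2]  (obs o_5=0)
backtrack: best end state = 2; path = [0, 2, 2, 2, 2, 2]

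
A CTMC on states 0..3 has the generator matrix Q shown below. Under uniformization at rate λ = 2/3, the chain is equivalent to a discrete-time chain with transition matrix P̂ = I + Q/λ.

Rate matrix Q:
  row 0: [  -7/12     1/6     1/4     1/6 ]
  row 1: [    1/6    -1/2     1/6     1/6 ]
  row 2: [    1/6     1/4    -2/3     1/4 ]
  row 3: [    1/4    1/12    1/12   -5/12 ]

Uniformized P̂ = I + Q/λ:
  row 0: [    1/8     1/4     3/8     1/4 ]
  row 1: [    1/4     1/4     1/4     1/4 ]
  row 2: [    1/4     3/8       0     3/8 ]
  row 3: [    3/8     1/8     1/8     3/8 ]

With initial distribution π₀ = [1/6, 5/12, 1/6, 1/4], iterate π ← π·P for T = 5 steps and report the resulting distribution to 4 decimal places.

t=0: π = [0.1667, 0.4167, 0.1667, 0.2500]
t=1: π = [0.2604, 0.2396, 0.1979, 0.3021]
t=2: π = [0.2552, 0.2370, 0.1953, 0.3125]
t=3: π = [0.2572, 0.2354, 0.1940, 0.3135]
t=4: π = [0.2570, 0.2351, 0.1945, 0.3134]
t=5: π = [0.2570, 0.2351, 0.1943, 0.3135]

π = [0.2570, 0.2351, 0.1943, 0.3135]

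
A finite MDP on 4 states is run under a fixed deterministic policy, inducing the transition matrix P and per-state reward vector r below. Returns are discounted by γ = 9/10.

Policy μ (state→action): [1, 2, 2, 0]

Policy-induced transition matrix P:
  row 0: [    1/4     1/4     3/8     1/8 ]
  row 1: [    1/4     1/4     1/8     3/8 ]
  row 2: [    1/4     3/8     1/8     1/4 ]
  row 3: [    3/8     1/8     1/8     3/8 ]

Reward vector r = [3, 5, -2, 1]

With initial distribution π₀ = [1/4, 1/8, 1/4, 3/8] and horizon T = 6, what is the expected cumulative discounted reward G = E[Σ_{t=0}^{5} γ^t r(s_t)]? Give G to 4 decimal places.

t=0: π = [0.2500, 0.1250, 0.2500, 0.3750], E[r] = 1.2500, γ^t·E[r] = 1.250000, running G = 1.250000
t=1: π = [0.2969, 0.2344, 0.1875, 0.2813], E[r] = 1.9688, γ^t·E[r] = 1.771875, running G = 3.021875
t=2: π = [0.2852, 0.2383, 0.1992, 0.2773], E[r] = 1.9258, γ^t·E[r] = 1.559883, running G = 4.581758
t=3: π = [0.2847, 0.2402, 0.1963, 0.2788], E[r] = 1.9414, γ^t·E[r] = 1.415285, running G = 5.997043
t=4: π = [0.2849, 0.2397, 0.1962, 0.2793], E[r] = 1.9399, γ^t·E[r] = 1.272796, running G = 7.269839
t=5: π = [0.2849, 0.2396, 0.1962, 0.2793], E[r] = 1.9396, γ^t·E[r] = 1.145327, running G = 8.415165

G = 8.4152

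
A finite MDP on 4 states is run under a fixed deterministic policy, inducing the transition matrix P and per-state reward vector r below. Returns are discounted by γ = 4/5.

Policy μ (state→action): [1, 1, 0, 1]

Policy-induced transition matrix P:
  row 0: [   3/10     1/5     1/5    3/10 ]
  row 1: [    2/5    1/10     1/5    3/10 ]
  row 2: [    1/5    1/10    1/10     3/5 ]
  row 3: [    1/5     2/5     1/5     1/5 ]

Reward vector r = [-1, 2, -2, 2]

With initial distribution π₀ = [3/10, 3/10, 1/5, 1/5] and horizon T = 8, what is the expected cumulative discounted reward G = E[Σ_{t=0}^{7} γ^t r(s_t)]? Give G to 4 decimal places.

G = 1.7144

t=0: π = [0.3000, 0.3000, 0.2000, 0.2000], E[r] = 0.3000, γ^t·E[r] = 0.300000, running G = 0.300000
t=1: π = [0.2900, 0.1900, 0.1800, 0.3400], E[r] = 0.4100, γ^t·E[r] = 0.328000, running G = 0.628000
t=2: π = [0.2670, 0.2310, 0.1820, 0.3200], E[r] = 0.4710, γ^t·E[r] = 0.301440, running G = 0.929440
t=3: π = [0.2729, 0.2227, 0.1818, 0.3226], E[r] = 0.4541, γ^t·E[r] = 0.232499, running G = 1.161939
t=4: π = [0.2718, 0.2241, 0.1818, 0.3223], E[r] = 0.4572, γ^t·E[r] = 0.187281, running G = 1.349221
t=5: π = [0.2720, 0.2239, 0.1818, 0.3223], E[r] = 0.4567, γ^t·E[r] = 0.149664, running G = 1.498884
t=6: π = [0.2720, 0.2239, 0.1818, 0.3223], E[r] = 0.4568, γ^t·E[r] = 0.119749, running G = 1.618634
t=7: π = [0.2720, 0.2239, 0.1818, 0.3223], E[r] = 0.4568, γ^t·E[r] = 0.095798, running G = 1.714431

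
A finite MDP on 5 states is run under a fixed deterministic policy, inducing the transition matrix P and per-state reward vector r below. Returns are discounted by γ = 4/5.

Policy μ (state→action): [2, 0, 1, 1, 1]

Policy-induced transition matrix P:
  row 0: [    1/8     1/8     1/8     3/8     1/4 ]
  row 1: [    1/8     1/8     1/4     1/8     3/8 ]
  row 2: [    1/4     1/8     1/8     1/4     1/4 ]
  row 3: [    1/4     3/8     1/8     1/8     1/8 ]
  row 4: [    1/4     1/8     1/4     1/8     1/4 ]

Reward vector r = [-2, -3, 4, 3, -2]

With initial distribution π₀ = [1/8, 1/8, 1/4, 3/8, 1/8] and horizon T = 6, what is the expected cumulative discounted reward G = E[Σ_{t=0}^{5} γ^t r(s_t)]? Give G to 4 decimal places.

G = 0.7622

t=0: π = [0.1250, 0.1250, 0.2500, 0.3750, 0.1250], E[r] = 1.2500, γ^t·E[r] = 1.250000, running G = 1.250000
t=1: π = [0.2188, 0.2188, 0.1563, 0.1875, 0.2188], E[r] = -0.3438, γ^t·E[r] = -0.275000, running G = 0.975000
t=2: π = [0.1953, 0.1719, 0.1797, 0.1992, 0.2539], E[r] = -0.0977, γ^t·E[r] = -0.062500, running G = 0.912500
t=3: π = [0.2041, 0.1748, 0.1782, 0.1963, 0.2466], E[r] = -0.1240, γ^t·E[r] = -0.063500, running G = 0.849000
t=4: π = [0.2026, 0.1741, 0.1777, 0.1983, 0.2473], E[r] = -0.1165, γ^t·E[r] = -0.047725, running G = 0.801275
t=5: π = [0.2029, 0.1746, 0.1777, 0.1979, 0.2470], E[r] = -0.1192, γ^t·E[r] = -0.039058, running G = 0.762218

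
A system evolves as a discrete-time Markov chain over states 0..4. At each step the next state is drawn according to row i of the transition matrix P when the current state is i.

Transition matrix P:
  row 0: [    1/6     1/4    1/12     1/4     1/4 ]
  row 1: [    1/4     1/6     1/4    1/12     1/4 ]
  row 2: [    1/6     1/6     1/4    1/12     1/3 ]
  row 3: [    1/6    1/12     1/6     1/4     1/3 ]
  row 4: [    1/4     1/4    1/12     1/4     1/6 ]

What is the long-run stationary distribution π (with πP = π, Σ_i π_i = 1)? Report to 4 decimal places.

Balance equations π_j = Σ_i π_i·P[i][j]:
  π_0 = 1/6·π_0 + 1/4·π_1 + 1/6·π_2 + 1/6·π_3 + 1/4·π_4
  π_1 = 1/4·π_0 + 1/6·π_1 + 1/6·π_2 + 1/12·π_3 + 1/4·π_4
  π_2 = 1/12·π_0 + 1/4·π_1 + 1/4·π_2 + 1/6·π_3 + 1/12·π_4
  π_3 = 1/4·π_0 + 1/12·π_1 + 1/12·π_2 + 1/4·π_3 + 1/4·π_4
  normalize: π_0 + π_1 + π_2 + π_3 + π_4 = 1
Solving the linear system gives exactly π = [827/4056, 59/312, 49/312, 5/26, 1045/4056].

π = [0.2039, 0.1891, 0.1571, 0.1923, 0.2576]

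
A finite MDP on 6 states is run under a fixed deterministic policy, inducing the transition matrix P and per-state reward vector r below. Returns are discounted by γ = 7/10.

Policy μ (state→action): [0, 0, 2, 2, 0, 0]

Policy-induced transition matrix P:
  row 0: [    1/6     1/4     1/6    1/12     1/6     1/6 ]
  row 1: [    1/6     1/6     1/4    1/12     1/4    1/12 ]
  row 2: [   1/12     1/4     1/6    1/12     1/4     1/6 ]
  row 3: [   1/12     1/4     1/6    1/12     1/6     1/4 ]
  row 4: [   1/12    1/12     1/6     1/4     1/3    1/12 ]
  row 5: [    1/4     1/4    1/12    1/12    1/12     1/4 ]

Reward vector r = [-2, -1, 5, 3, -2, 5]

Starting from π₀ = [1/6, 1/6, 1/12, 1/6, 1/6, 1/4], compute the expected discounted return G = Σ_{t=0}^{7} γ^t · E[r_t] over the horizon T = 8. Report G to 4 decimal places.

t=0: π = [0.1667, 0.1667, 0.0833, 0.1667, 0.1667, 0.2500], E[r] = 1.3333, γ^t·E[r] = 1.333333, running G = 1.333333
t=1: π = [0.1528, 0.2083, 0.1597, 0.1111, 0.1944, 0.1736], E[r] = 1.0972, γ^t·E[r] = 0.768056, running G = 2.101389
t=2: π = [0.1424, 0.2002, 0.1696, 0.1157, 0.2153, 0.1568], E[r] = 1.0637, γ^t·E[r] = 0.521192, running G = 2.622581
t=3: π = [0.1380, 0.1974, 0.1703, 0.1192, 0.2203, 0.1548], E[r] = 1.0688, γ^t·E[r] = 0.366588, running G = 2.989169
t=4: π = [0.1371, 0.1968, 0.1702, 0.1200, 0.2211, 0.1547], E[r] = 1.0714, γ^t·E[r] = 0.257254, running G = 3.246423
t=5: π = [0.1369, 0.1967, 0.1702, 0.1202, 0.2212, 0.1547], E[r] = 1.0721, γ^t·E[r] = 0.180180, running G = 3.426603
t=6: π = [0.1369, 0.1967, 0.1702, 0.1202, 0.2212, 0.1547], E[r] = 1.0721, γ^t·E[r] = 0.126137, running G = 3.552740
t=7: π = [0.1369, 0.1967, 0.1702, 0.1202, 0.2212, 0.1547], E[r] = 1.0722, γ^t·E[r] = 0.088297, running G = 3.641037

G = 3.6410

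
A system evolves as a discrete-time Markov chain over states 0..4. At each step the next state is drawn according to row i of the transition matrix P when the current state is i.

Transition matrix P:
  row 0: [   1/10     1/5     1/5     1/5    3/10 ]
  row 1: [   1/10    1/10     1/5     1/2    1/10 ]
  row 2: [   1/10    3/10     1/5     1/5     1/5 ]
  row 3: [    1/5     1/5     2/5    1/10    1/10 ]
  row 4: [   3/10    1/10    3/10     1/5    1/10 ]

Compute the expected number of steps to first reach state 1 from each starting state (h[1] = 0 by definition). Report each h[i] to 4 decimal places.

h = [4.8594, 0.0000, 4.3373, 4.6988, 5.2209]

First-step conditioning: h[1] = 0; for i ≠ 1, h[i] = 1 + Σ_k P[i][k]·h[k].
  h[0] = 1 + 1/10·h[0] + 1/5·h[2] + 1/5·h[3] + 3/10·h[4]
  h[2] = 1 + 1/10·h[0] + 1/5·h[2] + 1/5·h[3] + 1/5·h[4]
  h[3] = 1 + 1/5·h[0] + 2/5·h[2] + 1/10·h[3] + 1/10·h[4]
  h[4] = 1 + 3/10·h[0] + 3/10·h[2] + 1/5·h[3] + 1/10·h[4]
Solving the 4×4 linear system over states ≠ 1 gives exactly h = [1210/249, 0, 360/83, 390/83, 1300/249] (h[1] = 0 is the target).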